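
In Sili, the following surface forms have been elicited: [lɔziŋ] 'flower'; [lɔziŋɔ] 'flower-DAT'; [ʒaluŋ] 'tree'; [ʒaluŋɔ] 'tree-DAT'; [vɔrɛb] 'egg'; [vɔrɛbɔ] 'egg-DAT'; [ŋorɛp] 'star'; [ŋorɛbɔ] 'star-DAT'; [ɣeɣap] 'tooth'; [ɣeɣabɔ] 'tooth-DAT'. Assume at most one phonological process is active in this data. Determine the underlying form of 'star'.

'star' shows [p] ~ [b] at the end of the stem ([ŋorɛp] vs [ŋorɛbɔ]).
But 'egg' keeps [b] in both environments ([vɔrɛb], [vɔrɛbɔ]), so there is no rule changing /b/ to [p] in isolation.
The underlying segment must be /p/; voiceless stops become voiced between vowels, yielding [b] there.
Hence 'star' is /ŋorɛp/ underlyingly.

/ŋorɛp/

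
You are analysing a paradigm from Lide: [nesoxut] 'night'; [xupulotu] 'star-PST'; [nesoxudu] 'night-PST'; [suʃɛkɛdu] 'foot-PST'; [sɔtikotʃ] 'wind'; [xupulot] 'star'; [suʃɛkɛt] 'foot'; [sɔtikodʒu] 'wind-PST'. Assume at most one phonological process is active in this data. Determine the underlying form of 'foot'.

The stem for 'foot' ends in [d] in [suʃɛkɛdu] but [t] in [suʃɛkɛt].
If /t/ were underlying and a rule turned it into [d] before the PST suffix, 'star' would also alternate; but it has [t] in both [xupulotu] and [xupulot].
So /d/ is underlying, and a rule of word-final obstruent devoicing — voiced obstruents become voiceless word-finally — gives [t].

/suʃɛkɛd/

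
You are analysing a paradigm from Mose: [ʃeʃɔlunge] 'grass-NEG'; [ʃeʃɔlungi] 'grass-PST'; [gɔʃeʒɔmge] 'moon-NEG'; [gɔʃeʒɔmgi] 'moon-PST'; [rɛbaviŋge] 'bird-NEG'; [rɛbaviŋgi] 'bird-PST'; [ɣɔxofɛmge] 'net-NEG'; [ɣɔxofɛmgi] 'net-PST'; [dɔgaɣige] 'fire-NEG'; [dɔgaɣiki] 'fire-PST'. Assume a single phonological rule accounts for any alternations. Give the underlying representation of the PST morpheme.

The PST morpheme has two allomorphs, [-gi] and [-ki].
By contrast the NEG suffix keeps its initial [g] throughout — that segment must be underlying.
The PST suffix is therefore /-ki/ underlyingly, with post-nasal voicing: voiceless stops become voiced after a nasal.

/-ki/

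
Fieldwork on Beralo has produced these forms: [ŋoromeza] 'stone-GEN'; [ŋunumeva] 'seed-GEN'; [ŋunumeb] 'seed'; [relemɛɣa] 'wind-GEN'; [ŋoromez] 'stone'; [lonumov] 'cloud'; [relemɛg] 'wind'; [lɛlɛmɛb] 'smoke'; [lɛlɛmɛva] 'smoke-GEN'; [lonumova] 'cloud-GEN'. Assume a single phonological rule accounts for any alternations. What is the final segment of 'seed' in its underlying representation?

'seed' shows [b] ~ [v] at the end of the stem ([ŋunumeb] vs [ŋunumeva]).
If /v/ were underlying and a rule turned it into [b] in isolation, 'cloud' would also alternate; but it has [v] in both [lonumov] and [lonumova].
So /b/ is underlying, and a rule of intervocalic spirantization — voiced stops become fricatives between vowels — gives [v].

/b/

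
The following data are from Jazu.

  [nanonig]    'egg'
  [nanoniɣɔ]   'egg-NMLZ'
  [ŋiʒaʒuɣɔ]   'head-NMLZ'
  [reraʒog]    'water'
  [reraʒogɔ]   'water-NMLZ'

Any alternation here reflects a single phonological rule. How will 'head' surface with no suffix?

The root 'egg' surfaces as [nanonig] and [nanoniɣɔ], with a stem-final [g] ~ [ɣ] alternation.
Compare 'water', with invariant [g] in [reraʒog] and [reraʒogɔ]: an analysis with underlying /g/ and a rule producing [ɣ] before the NMLZ suffix would wrongly predict alternation here too.
Therefore /ɣ/ is basic and [g] is derived by word-final hardening (voiced fricatives become stops word-finally).
The one attested form of 'head', [ŋiʒaʒuɣɔ], shows underlying /ŋiʒaʒuɣ/. Applying the same rule word-finally gives [ŋiʒaʒug].

[ŋiʒaʒug]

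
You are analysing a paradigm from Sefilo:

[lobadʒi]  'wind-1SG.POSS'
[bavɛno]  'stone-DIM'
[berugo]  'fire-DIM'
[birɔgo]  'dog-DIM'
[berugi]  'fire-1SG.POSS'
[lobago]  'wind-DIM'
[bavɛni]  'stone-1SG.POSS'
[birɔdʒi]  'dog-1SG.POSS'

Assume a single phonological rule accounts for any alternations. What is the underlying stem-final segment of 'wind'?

/dʒ/

In [lobadʒi] and [lobago] the final segment of 'wind' alternates: [dʒ] ~ [g].
But 'fire' keeps [g] in both environments ([berugi], [berugo]), so there is no rule changing /g/ to [dʒ] before the 1SG.POSS suffix.
Therefore /dʒ/ is basic and [g] is derived by depalatalization (palato-alveolar /dʒ/ becomes [g] when no front vowel follows).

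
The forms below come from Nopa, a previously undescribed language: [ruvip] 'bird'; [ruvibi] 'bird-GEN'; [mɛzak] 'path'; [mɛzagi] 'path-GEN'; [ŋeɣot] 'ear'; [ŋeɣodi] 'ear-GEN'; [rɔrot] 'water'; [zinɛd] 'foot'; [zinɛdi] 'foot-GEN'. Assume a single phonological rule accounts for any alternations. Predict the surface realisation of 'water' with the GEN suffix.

[rɔrodi]

The root 'ear' surfaces as [ŋeɣot] and [ŋeɣodi], with a stem-final [t] ~ [d] alternation.
But 'foot' keeps [d] in both environments ([zinɛd], [zinɛdi]), so there is no rule changing /d/ to [t] in isolation.
The alternation reflects intervocalic voicing: voiceless stops become voiced between vowels. /t/ is underlying.
From [rɔrot] the stem 'water' is /rɔrot/; between vowels this yields [rɔrodi].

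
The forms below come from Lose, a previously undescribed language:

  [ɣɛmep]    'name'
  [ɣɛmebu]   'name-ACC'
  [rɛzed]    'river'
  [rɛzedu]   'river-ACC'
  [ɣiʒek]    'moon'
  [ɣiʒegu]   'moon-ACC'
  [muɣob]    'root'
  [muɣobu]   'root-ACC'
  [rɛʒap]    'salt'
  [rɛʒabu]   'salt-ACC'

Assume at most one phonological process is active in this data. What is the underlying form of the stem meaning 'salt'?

/rɛʒap/

The root 'salt' surfaces as [rɛʒap] and [rɛʒabu], with a stem-final [p] ~ [b] alternation.
Compare 'root', with invariant [b] in [muɣob] and [muɣobu]: an analysis with underlying /b/ and a rule producing [p] in isolation would wrongly predict alternation here too.
The underlying segment must be /p/; voiceless stops become voiced between vowels, yielding [b] there.
Hence 'salt' is /rɛʒap/ underlyingly.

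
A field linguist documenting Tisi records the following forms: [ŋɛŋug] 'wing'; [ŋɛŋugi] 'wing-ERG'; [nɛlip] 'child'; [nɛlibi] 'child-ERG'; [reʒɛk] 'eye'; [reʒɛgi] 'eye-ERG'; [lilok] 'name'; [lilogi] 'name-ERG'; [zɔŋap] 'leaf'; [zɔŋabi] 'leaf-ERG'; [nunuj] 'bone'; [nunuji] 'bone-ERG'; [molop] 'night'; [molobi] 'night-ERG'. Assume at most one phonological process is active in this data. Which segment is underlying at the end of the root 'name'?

/k/

The stem for 'name' ends in [k] in [lilok] but [g] in [lilogi].
Compare 'wing', with invariant [g] in [ŋɛŋug] and [ŋɛŋugi]: an analysis with underlying /g/ and a rule producing [k] in isolation would wrongly predict alternation here too.
So /k/ is underlying, and a rule of intervocalic voicing — voiceless stops become voiced between vowels — gives [g].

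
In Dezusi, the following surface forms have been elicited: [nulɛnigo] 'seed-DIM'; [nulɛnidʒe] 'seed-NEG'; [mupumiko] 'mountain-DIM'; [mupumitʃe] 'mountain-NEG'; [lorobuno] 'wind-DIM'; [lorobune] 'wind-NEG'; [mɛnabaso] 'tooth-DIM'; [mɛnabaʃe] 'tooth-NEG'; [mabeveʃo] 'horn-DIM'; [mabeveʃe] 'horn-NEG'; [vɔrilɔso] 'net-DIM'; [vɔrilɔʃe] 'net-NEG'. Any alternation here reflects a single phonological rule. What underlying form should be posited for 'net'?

/vɔrilɔs/

'net' shows [s] ~ [ʃ] at the end of the stem ([vɔrilɔso] vs [vɔrilɔʃe]).
Compare 'horn', with invariant [ʃ] in [mabeveʃo] and [mabeveʃe]: an analysis with underlying /ʃ/ and a rule producing [s] before the DIM suffix would wrongly predict alternation here too.
The underlying segment must be /s/; /k/, /g/ and /s/ become palato-alveolar [tʃ], [dʒ] and [ʃ] before a front vowel, yielding [ʃ] there.
The underlying form of 'net' is therefore /vɔrilɔs/.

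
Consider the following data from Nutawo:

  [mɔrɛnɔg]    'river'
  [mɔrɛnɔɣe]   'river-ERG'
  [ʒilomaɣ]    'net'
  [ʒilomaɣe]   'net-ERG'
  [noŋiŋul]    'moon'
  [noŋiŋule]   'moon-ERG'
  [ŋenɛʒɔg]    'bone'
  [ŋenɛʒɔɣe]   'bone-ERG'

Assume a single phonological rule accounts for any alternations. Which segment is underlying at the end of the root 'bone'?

The root 'bone' surfaces as [ŋenɛʒɔg] and [ŋenɛʒɔɣe], with a stem-final [g] ~ [ɣ] alternation.
Compare 'net', with invariant [ɣ] in [ʒilomaɣ] and [ʒilomaɣe]: an analysis with underlying /ɣ/ and a rule producing [g] in isolation would wrongly predict alternation here too.
Therefore /g/ is basic and [ɣ] is derived by intervocalic spirantization (voiced stops become fricatives between vowels).

/g/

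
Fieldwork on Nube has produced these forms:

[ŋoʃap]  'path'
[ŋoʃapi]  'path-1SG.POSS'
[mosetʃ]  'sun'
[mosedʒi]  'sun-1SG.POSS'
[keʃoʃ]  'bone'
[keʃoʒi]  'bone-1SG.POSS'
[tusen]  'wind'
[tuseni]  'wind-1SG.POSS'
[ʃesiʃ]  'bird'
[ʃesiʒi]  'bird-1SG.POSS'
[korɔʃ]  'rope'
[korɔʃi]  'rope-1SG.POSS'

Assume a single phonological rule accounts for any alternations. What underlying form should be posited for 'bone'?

The stem for 'bone' ends in [ʃ] in [keʃoʃ] but [ʒ] in [keʃoʒi].
But 'rope' keeps [ʃ] in both environments ([korɔʃ], [korɔʃi]), so there is no rule changing /ʃ/ to [ʒ] before the 1SG.POSS suffix.
So /ʒ/ is underlying, and a rule of word-final obstruent devoicing — voiced obstruents become voiceless word-finally — gives [ʃ].

/keʃoʒ/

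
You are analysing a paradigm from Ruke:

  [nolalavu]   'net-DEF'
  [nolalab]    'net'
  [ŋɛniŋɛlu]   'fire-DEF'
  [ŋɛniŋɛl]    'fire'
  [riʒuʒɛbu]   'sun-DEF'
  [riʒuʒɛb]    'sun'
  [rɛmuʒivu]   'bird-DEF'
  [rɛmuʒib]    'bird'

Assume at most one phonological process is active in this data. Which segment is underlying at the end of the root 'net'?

/v/

'net' shows [v] ~ [b] at the end of the stem ([nolalavu] vs [nolalab]).
Compare 'sun', with invariant [b] in [riʒuʒɛbu] and [riʒuʒɛb]: an analysis with underlying /b/ and a rule producing [v] before the DEF suffix would wrongly predict alternation here too.
So /v/ is underlying, and a rule of word-final hardening — voiced fricatives become stops word-finally — gives [b].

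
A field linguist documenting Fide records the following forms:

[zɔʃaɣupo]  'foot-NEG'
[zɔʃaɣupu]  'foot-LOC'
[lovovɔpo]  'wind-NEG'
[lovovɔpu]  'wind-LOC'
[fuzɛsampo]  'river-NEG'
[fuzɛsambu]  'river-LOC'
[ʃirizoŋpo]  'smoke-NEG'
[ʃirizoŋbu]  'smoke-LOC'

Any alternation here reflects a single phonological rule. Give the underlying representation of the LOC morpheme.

The LOC suffix surfaces as [-bu] and [-pu], depending on the final segment of the stem.
The NEG suffix, which begins with [p], is invariant after every stem; so [p] is not altered by any rule here.
The LOC suffix is therefore /-bu/ underlyingly, with post-vocalic devoicing: voiced stops become voiceless after a vowel.

/-bu/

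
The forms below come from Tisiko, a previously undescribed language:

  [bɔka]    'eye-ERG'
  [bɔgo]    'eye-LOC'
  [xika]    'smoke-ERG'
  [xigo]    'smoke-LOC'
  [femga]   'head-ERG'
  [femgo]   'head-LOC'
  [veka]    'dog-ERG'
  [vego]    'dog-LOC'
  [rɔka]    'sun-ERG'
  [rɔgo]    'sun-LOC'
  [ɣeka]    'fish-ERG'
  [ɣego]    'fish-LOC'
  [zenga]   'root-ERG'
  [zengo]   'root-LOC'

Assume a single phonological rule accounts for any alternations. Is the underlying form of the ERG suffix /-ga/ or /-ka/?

The ERG morpheme has two allomorphs, [-ga] and [-ka].
The LOC suffix, which begins with [g], is invariant after every stem; so [g] is not altered by any rule here.
So the underlying form is /-ka/, and voiceless stops become voiced after a nasal.

/-ka/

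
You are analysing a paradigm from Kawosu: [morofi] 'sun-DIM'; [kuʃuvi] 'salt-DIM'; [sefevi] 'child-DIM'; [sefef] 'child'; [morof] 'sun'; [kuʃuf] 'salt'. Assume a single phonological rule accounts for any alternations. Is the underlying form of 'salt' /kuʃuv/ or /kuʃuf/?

/kuʃuv/

The root 'salt' surfaces as [kuʃuvi] and [kuʃuf], with a stem-final [v] ~ [f] alternation.
Compare 'sun', with invariant [f] in [morofi] and [morof]: an analysis with underlying /f/ and a rule producing [v] before the DIM suffix would wrongly predict alternation here too.
So /v/ is underlying, and a rule of word-final obstruent devoicing — voiced obstruents become voiceless word-finally — gives [f].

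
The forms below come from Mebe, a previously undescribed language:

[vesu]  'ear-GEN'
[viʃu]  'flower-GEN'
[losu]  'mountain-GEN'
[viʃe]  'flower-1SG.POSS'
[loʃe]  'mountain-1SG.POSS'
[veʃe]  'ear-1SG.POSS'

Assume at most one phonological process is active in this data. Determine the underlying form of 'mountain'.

'mountain' shows [ʃ] ~ [s] at the end of the stem ([loʃe] vs [losu]).
If /ʃ/ were underlying and a rule turned it into [s] before the GEN suffix, 'flower' would also alternate; but it has [ʃ] in both [viʃe] and [viʃu].
The underlying segment must be /s/; /s/ becomes palato-alveolar [ʃ] before a front vowel, yielding [ʃ] there.

/los/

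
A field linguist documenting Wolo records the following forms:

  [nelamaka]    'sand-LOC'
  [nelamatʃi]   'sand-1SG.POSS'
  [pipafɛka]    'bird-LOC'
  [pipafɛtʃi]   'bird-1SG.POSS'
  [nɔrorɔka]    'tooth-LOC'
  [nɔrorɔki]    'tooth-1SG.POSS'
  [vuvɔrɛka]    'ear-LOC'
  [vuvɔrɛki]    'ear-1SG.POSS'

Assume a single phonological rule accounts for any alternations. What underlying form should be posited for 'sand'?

In [nelamaka] and [nelamatʃi] the final segment of 'sand' alternates: [k] ~ [tʃ].
Compare 'ear', with invariant [k] in [vuvɔrɛka] and [vuvɔrɛki]: an analysis with underlying /k/ and a rule producing [tʃ] before the 1SG.POSS suffix would wrongly predict alternation here too.
So /tʃ/ is underlying, and a rule of depalatalization — palato-alveolar /tʃ/ becomes [k] when no front vowel follows — gives [k].
The underlying form of 'sand' is therefore /nelamatʃ/.

/nelamatʃ/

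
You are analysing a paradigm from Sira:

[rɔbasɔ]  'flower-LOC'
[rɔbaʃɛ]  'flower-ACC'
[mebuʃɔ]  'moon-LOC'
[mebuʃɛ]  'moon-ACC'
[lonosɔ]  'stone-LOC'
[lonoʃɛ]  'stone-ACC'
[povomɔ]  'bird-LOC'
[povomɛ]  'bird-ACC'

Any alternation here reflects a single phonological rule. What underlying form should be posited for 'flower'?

The stem for 'flower' ends in [s] in [rɔbasɔ] but [ʃ] in [rɔbaʃɛ].
Compare 'moon', with invariant [ʃ] in [mebuʃɔ] and [mebuʃɛ]: an analysis with underlying /ʃ/ and a rule producing [s] before the LOC suffix would wrongly predict alternation here too.
The underlying segment must be /s/; /s/ becomes palato-alveolar [ʃ] before a front vowel, yielding [ʃ] there.
Hence 'flower' is /rɔbas/ underlyingly.

/rɔbas/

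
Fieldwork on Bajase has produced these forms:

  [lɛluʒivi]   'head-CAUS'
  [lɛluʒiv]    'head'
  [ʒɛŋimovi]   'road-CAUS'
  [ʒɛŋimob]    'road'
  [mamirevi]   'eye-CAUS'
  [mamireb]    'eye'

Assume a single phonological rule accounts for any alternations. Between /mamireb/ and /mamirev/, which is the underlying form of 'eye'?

/mamireb/

In [mamirevi] and [mamireb] the final segment of 'eye' alternates: [v] ~ [b].
If /v/ were underlying and a rule turned it into [b] in isolation, 'head' would also alternate; but it has [v] in both [lɛluʒivi] and [lɛluʒiv].
The alternation reflects intervocalic spirantization: voiced stops become fricatives between vowels. /b/ is underlying.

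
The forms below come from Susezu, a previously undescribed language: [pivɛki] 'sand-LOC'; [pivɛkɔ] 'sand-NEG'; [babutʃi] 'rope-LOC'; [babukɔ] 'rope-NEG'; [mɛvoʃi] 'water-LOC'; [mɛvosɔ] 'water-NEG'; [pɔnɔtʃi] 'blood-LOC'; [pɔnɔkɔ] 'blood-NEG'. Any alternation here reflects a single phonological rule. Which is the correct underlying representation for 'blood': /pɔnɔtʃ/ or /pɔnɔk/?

In [pɔnɔtʃi] and [pɔnɔkɔ] the final segment of 'blood' alternates: [tʃ] ~ [k].
If /k/ were underlying and a rule turned it into [tʃ] before the LOC suffix, 'sand' would also alternate; but it has [k] in both [pivɛki] and [pivɛkɔ].
Therefore /tʃ/ is basic and [k] is derived by depalatalization (palato-alveolar /tʃ/ and /ʃ/ become [k] and [s] when no front vowel follows).

/pɔnɔtʃ/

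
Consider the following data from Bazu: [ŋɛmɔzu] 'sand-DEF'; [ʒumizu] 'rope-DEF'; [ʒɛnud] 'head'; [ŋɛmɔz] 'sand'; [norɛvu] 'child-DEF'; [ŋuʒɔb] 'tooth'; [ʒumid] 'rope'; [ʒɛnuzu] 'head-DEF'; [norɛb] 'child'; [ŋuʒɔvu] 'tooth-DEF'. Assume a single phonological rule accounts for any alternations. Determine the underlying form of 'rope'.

/ʒumid/

The stem for 'rope' ends in [d] in [ʒumid] but [z] in [ʒumizu].
But 'sand' keeps [z] in both environments ([ŋɛmɔz], [ŋɛmɔzu]), so there is no rule changing /z/ to [d] in isolation.
The underlying segment must be /d/; voiced stops become fricatives between vowels, yielding [z] there.
The underlying form of 'rope' is therefore /ʒumid/.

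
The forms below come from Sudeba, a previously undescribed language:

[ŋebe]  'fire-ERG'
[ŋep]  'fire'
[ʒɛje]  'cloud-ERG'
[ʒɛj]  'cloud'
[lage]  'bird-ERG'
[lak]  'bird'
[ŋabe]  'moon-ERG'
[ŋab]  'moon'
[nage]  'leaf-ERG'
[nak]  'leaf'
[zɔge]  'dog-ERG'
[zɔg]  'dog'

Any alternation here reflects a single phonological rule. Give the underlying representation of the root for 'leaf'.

'leaf' shows [g] ~ [k] at the end of the stem ([nage] vs [nak]).
Compare 'dog', with invariant [g] in [zɔge] and [zɔg]: an analysis with underlying /g/ and a rule producing [k] in isolation would wrongly predict alternation here too.
The underlying segment must be /k/; voiceless stops become voiced between vowels, yielding [g] there.
The underlying form of 'leaf' is therefore /nak/.

/nak/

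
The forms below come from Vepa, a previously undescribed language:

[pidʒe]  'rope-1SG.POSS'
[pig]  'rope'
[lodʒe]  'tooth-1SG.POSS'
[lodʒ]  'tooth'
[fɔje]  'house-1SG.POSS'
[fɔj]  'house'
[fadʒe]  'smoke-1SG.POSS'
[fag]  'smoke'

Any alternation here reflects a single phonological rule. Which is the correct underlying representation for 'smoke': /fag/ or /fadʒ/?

/fag/

The root 'smoke' surfaces as [fadʒe] and [fag], with a stem-final [dʒ] ~ [g] alternation.
If /dʒ/ were underlying and a rule turned it into [g] in isolation, 'tooth' would also alternate; but it has [dʒ] in both [lodʒe] and [lodʒ].
The underlying segment must be /g/; /g/ becomes palato-alveolar [dʒ] before a front vowel, yielding [dʒ] there.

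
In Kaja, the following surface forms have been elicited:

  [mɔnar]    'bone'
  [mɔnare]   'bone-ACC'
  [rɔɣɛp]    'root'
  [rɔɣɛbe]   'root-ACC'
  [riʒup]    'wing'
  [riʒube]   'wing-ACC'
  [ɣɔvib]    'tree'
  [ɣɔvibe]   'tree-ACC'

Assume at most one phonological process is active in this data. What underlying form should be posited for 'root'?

/rɔɣɛp/

The root 'root' surfaces as [rɔɣɛp] and [rɔɣɛbe], with a stem-final [p] ~ [b] alternation.
But 'tree' keeps [b] in both environments ([ɣɔvib], [ɣɔvibe]), so there is no rule changing /b/ to [p] in isolation.
Therefore /p/ is basic and [b] is derived by intervocalic voicing (voiceless stops become voiced between vowels).
The underlying form of 'root' is therefore /rɔɣɛp/.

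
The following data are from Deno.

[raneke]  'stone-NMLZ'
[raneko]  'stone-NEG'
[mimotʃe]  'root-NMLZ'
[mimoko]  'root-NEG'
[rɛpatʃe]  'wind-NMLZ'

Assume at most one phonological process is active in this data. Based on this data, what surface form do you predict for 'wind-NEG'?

[rɛpako]

'root' shows [tʃ] ~ [k] at the end of the stem ([mimotʃe] vs [mimoko]).
But 'stone' keeps [k] in both environments ([raneke], [raneko]), so there is no rule changing /k/ to [tʃ] before the NMLZ suffix.
Therefore /tʃ/ is basic and [k] is derived by depalatalization (palato-alveolar /tʃ/ becomes [k] when no front vowel follows).
The one attested form of 'wind', [rɛpatʃe], shows underlying /rɛpatʃ/. Applying the same rule when no front vowel follows gives [rɛpako].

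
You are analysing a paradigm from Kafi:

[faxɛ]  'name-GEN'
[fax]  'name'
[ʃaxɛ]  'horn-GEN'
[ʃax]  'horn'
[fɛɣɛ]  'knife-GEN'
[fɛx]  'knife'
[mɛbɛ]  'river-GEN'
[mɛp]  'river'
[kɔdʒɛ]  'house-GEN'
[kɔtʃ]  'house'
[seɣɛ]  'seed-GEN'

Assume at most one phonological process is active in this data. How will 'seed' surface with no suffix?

'knife' shows [ɣ] ~ [x] at the end of the stem ([fɛɣɛ] vs [fɛx]).
But 'horn' keeps [x] in both environments ([ʃaxɛ], [ʃax]), so there is no rule changing /x/ to [ɣ] before the GEN suffix.
So /ɣ/ is underlying, and a rule of word-final obstruent devoicing — voiced obstruents become voiceless word-finally — gives [x].
From [seɣɛ] the stem 'seed' is /seɣ/; word-finally this yields [sex].

[sex]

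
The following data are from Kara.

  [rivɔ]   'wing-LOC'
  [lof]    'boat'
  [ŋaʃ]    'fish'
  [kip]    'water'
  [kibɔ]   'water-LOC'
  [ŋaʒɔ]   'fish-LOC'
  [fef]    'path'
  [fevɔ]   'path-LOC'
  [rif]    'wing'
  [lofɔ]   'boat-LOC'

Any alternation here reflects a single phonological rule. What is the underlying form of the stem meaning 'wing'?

The stem for 'wing' ends in [f] in [rif] but [v] in [rivɔ].
But 'boat' keeps [f] in both environments ([lof], [lofɔ]), so there is no rule changing /f/ to [v] before the LOC suffix.
The alternation reflects word-final obstruent devoicing: voiced obstruents become voiceless word-finally. /v/ is underlying.
Hence 'wing' is /riv/ underlyingly.

/riv/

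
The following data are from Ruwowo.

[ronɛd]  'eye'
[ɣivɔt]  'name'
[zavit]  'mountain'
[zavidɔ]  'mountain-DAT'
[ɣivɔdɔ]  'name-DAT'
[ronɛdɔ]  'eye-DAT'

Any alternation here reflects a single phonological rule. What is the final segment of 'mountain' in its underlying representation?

The stem for 'mountain' ends in [d] in [zavidɔ] but [t] in [zavit].
The stem 'eye' ([ronɛdɔ], [ronɛd]) shows [d] unchanged in both environments, so [d] cannot be basic with [t] derived in isolation.
So /t/ is underlying, and a rule of intervocalic voicing — voiceless stops become voiced between vowels — gives [d].

/t/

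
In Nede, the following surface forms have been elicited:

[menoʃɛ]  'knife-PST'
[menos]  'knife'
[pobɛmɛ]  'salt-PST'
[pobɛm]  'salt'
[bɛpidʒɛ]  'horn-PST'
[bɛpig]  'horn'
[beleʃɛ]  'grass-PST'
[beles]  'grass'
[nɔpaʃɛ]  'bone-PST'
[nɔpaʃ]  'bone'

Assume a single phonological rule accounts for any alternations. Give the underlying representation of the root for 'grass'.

/beles/

The stem for 'grass' ends in [ʃ] in [beleʃɛ] but [s] in [beles].
If /ʃ/ were underlying and a rule turned it into [s] in isolation, 'bone' would also alternate; but it has [ʃ] in both [nɔpaʃɛ] and [nɔpaʃ].
The alternation reflects palatalization before a front vowel: /g/ and /s/ become palato-alveolar [dʒ] and [ʃ] before a front vowel. /s/ is underlying.
The underlying form of 'grass' is therefore /beles/.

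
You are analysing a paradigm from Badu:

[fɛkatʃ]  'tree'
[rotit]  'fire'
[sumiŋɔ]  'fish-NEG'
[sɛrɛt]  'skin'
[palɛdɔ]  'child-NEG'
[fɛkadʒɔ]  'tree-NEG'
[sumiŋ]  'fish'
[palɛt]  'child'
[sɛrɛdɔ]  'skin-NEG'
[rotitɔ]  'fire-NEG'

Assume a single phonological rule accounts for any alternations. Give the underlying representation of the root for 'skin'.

/sɛrɛd/

The root 'skin' surfaces as [sɛrɛdɔ] and [sɛrɛt], with a stem-final [d] ~ [t] alternation.
Compare 'fire', with invariant [t] in [rotitɔ] and [rotit]: an analysis with underlying /t/ and a rule producing [d] before the NEG suffix would wrongly predict alternation here too.
The alternation reflects word-final obstruent devoicing: voiced obstruents become voiceless word-finally. /d/ is underlying.
Hence 'skin' is /sɛrɛd/ underlyingly.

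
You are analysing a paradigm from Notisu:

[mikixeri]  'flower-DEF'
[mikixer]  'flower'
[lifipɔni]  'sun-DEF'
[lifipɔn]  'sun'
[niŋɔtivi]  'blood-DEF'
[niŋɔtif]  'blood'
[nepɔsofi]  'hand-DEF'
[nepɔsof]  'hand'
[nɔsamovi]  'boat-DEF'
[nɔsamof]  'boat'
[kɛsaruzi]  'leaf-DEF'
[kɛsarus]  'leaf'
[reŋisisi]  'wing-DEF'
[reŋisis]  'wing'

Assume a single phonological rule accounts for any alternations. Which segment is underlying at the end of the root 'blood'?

/v/

In [niŋɔtivi] and [niŋɔtif] the final segment of 'blood' alternates: [v] ~ [f].
But 'hand' keeps [f] in both environments ([nepɔsofi], [nepɔsof]), so there is no rule changing /f/ to [v] before the DEF suffix.
The alternation reflects word-final obstruent devoicing: voiced obstruents become voiceless word-finally. /v/ is underlying.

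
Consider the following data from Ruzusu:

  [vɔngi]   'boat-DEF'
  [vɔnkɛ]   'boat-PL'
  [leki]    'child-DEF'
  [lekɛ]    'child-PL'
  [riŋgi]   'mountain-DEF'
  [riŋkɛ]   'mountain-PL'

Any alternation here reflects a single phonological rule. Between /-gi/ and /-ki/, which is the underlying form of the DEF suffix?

/-gi/

The DEF suffix surfaces as [-gi] and [-ki], depending on the final segment of the stem.
By contrast the PL suffix keeps its initial [k] throughout — that segment must be underlying.
So the underlying form is /-gi/, and voiced stops become voiceless after a vowel.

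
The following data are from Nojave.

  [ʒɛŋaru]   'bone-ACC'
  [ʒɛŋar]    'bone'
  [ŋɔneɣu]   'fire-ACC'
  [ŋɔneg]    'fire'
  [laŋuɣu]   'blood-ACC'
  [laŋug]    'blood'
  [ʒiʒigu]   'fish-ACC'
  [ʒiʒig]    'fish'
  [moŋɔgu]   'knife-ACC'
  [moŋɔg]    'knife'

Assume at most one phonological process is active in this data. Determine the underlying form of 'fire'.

The stem for 'fire' ends in [ɣ] in [ŋɔneɣu] but [g] in [ŋɔneg].
Compare 'knife', with invariant [g] in [moŋɔgu] and [moŋɔg]: an analysis with underlying /g/ and a rule producing [ɣ] before the ACC suffix would wrongly predict alternation here too.
The alternation reflects word-final hardening: voiced fricatives become stops word-finally. /ɣ/ is underlying.
So 'fire' = /ŋɔneɣ/.

/ŋɔneɣ/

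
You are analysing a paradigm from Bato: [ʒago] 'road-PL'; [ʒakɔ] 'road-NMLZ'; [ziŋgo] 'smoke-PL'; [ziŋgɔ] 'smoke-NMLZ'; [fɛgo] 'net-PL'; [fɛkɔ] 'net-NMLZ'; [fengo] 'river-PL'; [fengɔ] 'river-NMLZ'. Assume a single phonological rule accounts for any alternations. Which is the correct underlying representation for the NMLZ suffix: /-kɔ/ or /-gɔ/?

/-kɔ/

The NMLZ morpheme has two allomorphs, [-gɔ] and [-kɔ].
By contrast the PL suffix keeps its initial [g] throughout — that segment must be underlying.
So the underlying form is /-kɔ/, and voiceless stops become voiced after a nasal.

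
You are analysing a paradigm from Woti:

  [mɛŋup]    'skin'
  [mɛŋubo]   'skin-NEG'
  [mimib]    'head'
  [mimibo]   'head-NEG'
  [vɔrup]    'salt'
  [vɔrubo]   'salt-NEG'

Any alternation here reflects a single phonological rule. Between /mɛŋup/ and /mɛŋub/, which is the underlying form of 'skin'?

/mɛŋup/

'skin' shows [p] ~ [b] at the end of the stem ([mɛŋup] vs [mɛŋubo]).
But 'head' keeps [b] in both environments ([mimib], [mimibo]), so there is no rule changing /b/ to [p] in isolation.
So /p/ is underlying, and a rule of intervocalic voicing — voiceless stops become voiced between vowels — gives [b].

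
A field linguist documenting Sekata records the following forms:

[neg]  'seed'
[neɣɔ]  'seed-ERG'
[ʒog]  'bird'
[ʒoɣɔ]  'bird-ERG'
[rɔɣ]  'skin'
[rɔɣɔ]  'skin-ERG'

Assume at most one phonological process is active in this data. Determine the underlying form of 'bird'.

'bird' shows [ɣ] ~ [g] at the end of the stem ([ʒoɣɔ] vs [ʒog]).
If /ɣ/ were underlying and a rule turned it into [g] in isolation, 'skin' would also alternate; but it has [ɣ] in both [rɔɣɔ] and [rɔɣ].
So /g/ is underlying, and a rule of intervocalic spirantization — voiced stops become fricatives between vowels — gives [ɣ].

/ʒog/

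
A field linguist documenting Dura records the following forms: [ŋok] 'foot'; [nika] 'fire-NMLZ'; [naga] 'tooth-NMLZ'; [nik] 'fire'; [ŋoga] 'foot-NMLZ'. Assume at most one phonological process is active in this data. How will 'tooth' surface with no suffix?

In [ŋoga] and [ŋok] the final segment of 'foot' alternates: [g] ~ [k].
If /k/ were underlying and a rule turned it into [g] before the NMLZ suffix, 'fire' would also alternate; but it has [k] in both [nika] and [nik].
Therefore /g/ is basic and [k] is derived by word-final obstruent devoicing (voiced obstruents become voiceless word-finally).
The one attested form of 'tooth', [naga], shows underlying /nag/. Applying the same rule word-finally gives [nak].

[nak]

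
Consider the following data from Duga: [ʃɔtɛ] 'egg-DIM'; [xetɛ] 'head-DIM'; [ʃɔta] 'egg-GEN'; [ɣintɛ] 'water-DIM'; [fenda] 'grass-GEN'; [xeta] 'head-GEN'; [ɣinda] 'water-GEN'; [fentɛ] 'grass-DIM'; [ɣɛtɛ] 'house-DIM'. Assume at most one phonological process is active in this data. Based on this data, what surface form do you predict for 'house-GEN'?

The GEN suffix surfaces as [-da] and [-ta], depending on the final segment of the stem.
By contrast the DIM suffix keeps its initial [t] throughout — that segment must be underlying.
So the underlying form is /-da/, and voiced stops become voiceless after a vowel.
After 'house', which ends in a vowel, the suffix surfaces as [-ta], giving [ɣɛta].

[ɣɛta]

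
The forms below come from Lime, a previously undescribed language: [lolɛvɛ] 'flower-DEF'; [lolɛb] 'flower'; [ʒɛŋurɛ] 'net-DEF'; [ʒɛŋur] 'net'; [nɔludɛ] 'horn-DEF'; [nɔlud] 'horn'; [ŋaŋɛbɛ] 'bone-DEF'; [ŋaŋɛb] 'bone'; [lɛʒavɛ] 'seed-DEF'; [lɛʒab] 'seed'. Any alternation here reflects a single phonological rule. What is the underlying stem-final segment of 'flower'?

In [lolɛvɛ] and [lolɛb] the final segment of 'flower' alternates: [v] ~ [b].
The stem 'bone' ([ŋaŋɛbɛ], [ŋaŋɛb]) shows [b] unchanged in both environments, so [b] cannot be basic with [v] derived before the DEF suffix.
Therefore /v/ is basic and [b] is derived by word-final hardening (voiced fricatives become stops word-finally).

/v/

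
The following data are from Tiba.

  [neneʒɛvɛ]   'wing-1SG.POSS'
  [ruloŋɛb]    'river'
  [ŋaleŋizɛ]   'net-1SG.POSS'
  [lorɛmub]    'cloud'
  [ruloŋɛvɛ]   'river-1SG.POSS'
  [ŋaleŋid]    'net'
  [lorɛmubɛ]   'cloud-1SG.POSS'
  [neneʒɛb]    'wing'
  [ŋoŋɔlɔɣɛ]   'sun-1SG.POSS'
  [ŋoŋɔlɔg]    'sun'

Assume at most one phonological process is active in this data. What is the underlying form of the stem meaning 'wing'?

The stem for 'wing' ends in [v] in [neneʒɛvɛ] but [b] in [neneʒɛb].
Compare 'cloud', with invariant [b] in [lorɛmubɛ] and [lorɛmub]: an analysis with underlying /b/ and a rule producing [v] before the 1SG.POSS suffix would wrongly predict alternation here too.
The alternation reflects word-final hardening: voiced fricatives become stops word-finally. /v/ is underlying.
The underlying form of 'wing' is therefore /neneʒɛv/.

/neneʒɛv/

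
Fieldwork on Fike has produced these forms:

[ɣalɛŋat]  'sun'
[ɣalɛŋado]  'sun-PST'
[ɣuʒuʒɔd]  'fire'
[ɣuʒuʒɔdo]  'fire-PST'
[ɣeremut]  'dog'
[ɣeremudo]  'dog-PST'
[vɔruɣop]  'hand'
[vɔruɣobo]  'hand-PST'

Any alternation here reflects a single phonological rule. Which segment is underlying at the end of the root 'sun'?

/t/

The stem for 'sun' ends in [t] in [ɣalɛŋat] but [d] in [ɣalɛŋado].
But 'fire' keeps [d] in both environments ([ɣuʒuʒɔd], [ɣuʒuʒɔdo]), so there is no rule changing /d/ to [t] in isolation.
The alternation reflects intervocalic voicing: voiceless stops become voiced between vowels. /t/ is underlying.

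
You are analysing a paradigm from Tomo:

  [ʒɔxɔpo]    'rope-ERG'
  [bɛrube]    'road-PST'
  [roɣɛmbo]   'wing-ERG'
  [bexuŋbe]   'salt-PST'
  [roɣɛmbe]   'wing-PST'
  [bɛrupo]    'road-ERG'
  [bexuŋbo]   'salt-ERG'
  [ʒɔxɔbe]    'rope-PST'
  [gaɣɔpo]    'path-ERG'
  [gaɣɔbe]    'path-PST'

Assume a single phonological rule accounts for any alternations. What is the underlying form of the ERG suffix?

The ERG suffix surfaces as [-bo] and [-po], depending on the final segment of the stem.
The PST suffix, which begins with [b], is invariant after every stem; so [b] is not altered by any rule here.
The ERG suffix is therefore /-po/ underlyingly, with post-nasal voicing: voiceless stops become voiced after a nasal.

/-po/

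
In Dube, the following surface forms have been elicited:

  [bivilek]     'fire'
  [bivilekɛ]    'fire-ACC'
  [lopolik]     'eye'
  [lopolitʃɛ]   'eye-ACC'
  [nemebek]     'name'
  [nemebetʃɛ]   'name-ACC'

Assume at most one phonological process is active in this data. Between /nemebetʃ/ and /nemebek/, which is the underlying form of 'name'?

The stem for 'name' ends in [k] in [nemebek] but [tʃ] in [nemebetʃɛ].
Compare 'fire', with invariant [k] in [bivilek] and [bivilekɛ]: an analysis with underlying /k/ and a rule producing [tʃ] before the ACC suffix would wrongly predict alternation here too.
The alternation reflects depalatalization: palato-alveolar /tʃ/ becomes [k] when no front vowel follows. /tʃ/ is underlying.

/nemebetʃ/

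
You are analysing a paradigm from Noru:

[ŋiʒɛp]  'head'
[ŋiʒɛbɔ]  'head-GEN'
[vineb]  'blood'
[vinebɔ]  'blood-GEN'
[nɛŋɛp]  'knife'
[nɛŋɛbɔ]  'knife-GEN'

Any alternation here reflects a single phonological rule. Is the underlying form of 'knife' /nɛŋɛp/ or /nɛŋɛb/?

/nɛŋɛp/

In [nɛŋɛp] and [nɛŋɛbɔ] the final segment of 'knife' alternates: [p] ~ [b].
Compare 'blood', with invariant [b] in [vineb] and [vinebɔ]: an analysis with underlying /b/ and a rule producing [p] in isolation would wrongly predict alternation here too.
The underlying segment must be /p/; voiceless stops become voiced between vowels, yielding [b] there.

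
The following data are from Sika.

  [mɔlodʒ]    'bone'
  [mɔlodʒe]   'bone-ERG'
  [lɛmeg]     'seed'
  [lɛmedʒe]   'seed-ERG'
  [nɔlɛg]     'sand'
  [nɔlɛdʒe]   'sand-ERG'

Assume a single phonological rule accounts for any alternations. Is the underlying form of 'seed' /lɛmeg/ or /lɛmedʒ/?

'seed' shows [g] ~ [dʒ] at the end of the stem ([lɛmeg] vs [lɛmedʒe]).
The stem 'bone' ([mɔlodʒ], [mɔlodʒe]) shows [dʒ] unchanged in both environments, so [dʒ] cannot be basic with [g] derived in isolation.
The alternation reflects palatalization before a front vowel: /g/ becomes palato-alveolar [dʒ] before a front vowel. /g/ is underlying.

/lɛmeg/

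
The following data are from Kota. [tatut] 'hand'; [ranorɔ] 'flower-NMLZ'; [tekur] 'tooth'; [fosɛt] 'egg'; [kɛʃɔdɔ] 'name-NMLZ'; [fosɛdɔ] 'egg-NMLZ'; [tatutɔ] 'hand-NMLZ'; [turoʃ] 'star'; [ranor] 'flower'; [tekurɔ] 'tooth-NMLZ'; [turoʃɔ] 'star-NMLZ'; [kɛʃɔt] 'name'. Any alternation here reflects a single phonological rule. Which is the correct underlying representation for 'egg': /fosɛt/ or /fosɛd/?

/fosɛd/

The stem for 'egg' ends in [t] in [fosɛt] but [d] in [fosɛdɔ].
Compare 'hand', with invariant [t] in [tatut] and [tatutɔ]: an analysis with underlying /t/ and a rule producing [d] before the NMLZ suffix would wrongly predict alternation here too.
So /d/ is underlying, and a rule of word-final obstruent devoicing — voiced obstruents become voiceless word-finally — gives [t].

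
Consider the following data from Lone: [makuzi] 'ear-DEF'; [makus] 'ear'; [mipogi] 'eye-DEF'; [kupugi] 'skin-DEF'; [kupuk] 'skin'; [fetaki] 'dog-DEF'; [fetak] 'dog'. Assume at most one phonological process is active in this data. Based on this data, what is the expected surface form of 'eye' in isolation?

[mipok]

The stem for 'skin' ends in [g] in [kupugi] but [k] in [kupuk].
Compare 'dog', with invariant [k] in [fetaki] and [fetak]: an analysis with underlying /k/ and a rule producing [g] before the DEF suffix would wrongly predict alternation here too.
The underlying segment must be /g/; voiced obstruents become voiceless word-finally, yielding [k] there.
The one attested form of 'eye', [mipogi], shows underlying /mipog/. Applying the same rule word-finally gives [mipok].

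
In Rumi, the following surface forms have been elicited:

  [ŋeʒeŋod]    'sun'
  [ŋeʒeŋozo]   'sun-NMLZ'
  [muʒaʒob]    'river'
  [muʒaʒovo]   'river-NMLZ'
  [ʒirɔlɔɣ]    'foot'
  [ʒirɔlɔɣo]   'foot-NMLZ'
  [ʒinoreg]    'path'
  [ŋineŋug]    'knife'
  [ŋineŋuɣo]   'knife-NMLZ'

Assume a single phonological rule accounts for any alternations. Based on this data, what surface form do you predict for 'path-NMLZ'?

[ʒinoreɣo]

The root 'knife' surfaces as [ŋineŋug] and [ŋineŋuɣo], with a stem-final [g] ~ [ɣ] alternation.
The stem 'foot' ([ʒirɔlɔɣ], [ʒirɔlɔɣo]) shows [ɣ] unchanged in both environments, so [ɣ] cannot be basic with [g] derived in isolation.
The underlying segment must be /g/; voiced stops become fricatives between vowels, yielding [ɣ] there.
The one attested form of 'path', [ʒinoreg], shows underlying /ʒinoreg/. Applying the same rule between vowels gives [ʒinoreɣo].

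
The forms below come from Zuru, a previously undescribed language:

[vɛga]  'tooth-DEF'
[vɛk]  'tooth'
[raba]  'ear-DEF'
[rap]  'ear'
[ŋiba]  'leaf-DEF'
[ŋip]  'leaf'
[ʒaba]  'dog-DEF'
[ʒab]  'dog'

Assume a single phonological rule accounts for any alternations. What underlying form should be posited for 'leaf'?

/ŋip/

The root 'leaf' surfaces as [ŋiba] and [ŋip], with a stem-final [b] ~ [p] alternation.
The stem 'dog' ([ʒaba], [ʒab]) shows [b] unchanged in both environments, so [b] cannot be basic with [p] derived in isolation.
The underlying segment must be /p/; voiceless stops become voiced between vowels, yielding [b] there.
So 'leaf' = /ŋip/.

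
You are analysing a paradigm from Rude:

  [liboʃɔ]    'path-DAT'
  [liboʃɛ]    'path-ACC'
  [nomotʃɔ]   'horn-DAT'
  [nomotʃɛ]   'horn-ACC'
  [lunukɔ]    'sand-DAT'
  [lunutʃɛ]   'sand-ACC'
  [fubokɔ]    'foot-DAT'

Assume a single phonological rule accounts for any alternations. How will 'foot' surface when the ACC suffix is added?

[fubotʃɛ]

The stem for 'sand' ends in [k] in [lunukɔ] but [tʃ] in [lunutʃɛ].
But 'horn' keeps [tʃ] in both environments ([nomotʃɔ], [nomotʃɛ]), so there is no rule changing /tʃ/ to [k] before the DAT suffix.
Therefore /k/ is basic and [tʃ] is derived by palatalization before a front vowel (/k/ becomes palato-alveolar [tʃ] before a front vowel).
The one attested form of 'foot', [fubokɔ], shows underlying /fubok/. Applying the same rule before a front vowel gives [fubotʃɛ].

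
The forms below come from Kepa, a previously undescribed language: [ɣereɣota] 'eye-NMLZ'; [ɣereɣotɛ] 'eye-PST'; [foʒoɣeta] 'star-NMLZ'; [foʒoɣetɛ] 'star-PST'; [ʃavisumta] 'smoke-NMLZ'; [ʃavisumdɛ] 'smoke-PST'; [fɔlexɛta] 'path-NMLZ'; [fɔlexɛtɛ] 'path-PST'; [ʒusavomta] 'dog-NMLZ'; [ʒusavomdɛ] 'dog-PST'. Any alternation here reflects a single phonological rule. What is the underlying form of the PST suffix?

/-dɛ/

The PST suffix surfaces as [-dɛ] and [-tɛ], depending on the final segment of the stem.
The NMLZ suffix, which begins with [t], is invariant after every stem; so [t] is not altered by any rule here.
So the underlying form is /-dɛ/, and voiced stops become voiceless after a vowel.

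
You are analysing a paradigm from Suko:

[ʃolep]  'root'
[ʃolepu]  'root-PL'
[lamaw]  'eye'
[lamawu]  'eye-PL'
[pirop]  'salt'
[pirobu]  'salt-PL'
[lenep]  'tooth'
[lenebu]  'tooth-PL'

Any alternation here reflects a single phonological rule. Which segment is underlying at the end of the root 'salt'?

/b/

The stem for 'salt' ends in [p] in [pirop] but [b] in [pirobu].
The stem 'root' ([ʃolep], [ʃolepu]) shows [p] unchanged in both environments, so [p] cannot be basic with [b] derived before the PL suffix.
Therefore /b/ is basic and [p] is derived by word-final obstruent devoicing (voiced obstruents become voiceless word-finally).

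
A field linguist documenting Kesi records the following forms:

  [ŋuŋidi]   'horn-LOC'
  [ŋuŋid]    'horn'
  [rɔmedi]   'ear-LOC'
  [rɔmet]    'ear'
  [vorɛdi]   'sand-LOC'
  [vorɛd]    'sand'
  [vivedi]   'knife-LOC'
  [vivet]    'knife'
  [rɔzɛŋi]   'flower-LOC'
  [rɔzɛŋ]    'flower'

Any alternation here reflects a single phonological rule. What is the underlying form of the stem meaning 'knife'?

The stem for 'knife' ends in [d] in [vivedi] but [t] in [vivet].
The stem 'horn' ([ŋuŋidi], [ŋuŋid]) shows [d] unchanged in both environments, so [d] cannot be basic with [t] derived in isolation.
So /t/ is underlying, and a rule of intervocalic voicing — voiceless stops become voiced between vowels — gives [d].
Hence 'knife' is /vivet/ underlyingly.

/vivet/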